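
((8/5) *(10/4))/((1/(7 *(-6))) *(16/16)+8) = 168/335 = 0.50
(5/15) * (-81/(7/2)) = -54/7 = -7.71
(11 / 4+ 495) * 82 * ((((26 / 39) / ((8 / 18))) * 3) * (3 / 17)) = 2204037/68 = 32412.31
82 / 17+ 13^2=2955/17 = 173.82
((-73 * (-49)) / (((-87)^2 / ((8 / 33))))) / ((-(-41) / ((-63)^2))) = 4206552/379291 = 11.09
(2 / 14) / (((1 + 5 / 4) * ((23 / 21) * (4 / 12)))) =4/23 = 0.17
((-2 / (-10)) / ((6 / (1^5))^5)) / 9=1/349920 = 0.00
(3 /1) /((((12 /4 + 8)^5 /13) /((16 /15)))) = 208/805255 = 0.00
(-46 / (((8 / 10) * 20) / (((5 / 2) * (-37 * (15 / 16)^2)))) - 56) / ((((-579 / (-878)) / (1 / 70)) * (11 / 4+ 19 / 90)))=958774683/737364992 = 1.30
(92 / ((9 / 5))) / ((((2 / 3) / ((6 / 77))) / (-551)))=-253460/77 = -3291.69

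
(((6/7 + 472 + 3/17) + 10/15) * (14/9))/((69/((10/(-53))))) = -3382220/1678563 = -2.01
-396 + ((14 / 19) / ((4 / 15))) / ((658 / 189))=-1411677/3572 = -395.21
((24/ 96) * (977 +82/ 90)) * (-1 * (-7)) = 154021/90 = 1711.34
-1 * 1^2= -1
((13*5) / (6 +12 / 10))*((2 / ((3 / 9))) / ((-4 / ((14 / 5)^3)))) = -4459/15 = -297.27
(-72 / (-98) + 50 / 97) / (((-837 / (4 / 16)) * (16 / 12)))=-2971/10608696 = 0.00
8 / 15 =0.53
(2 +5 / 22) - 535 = -11721/22 = -532.77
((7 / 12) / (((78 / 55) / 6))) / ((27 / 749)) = 288365/4212 = 68.46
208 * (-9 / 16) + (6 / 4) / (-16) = -3747/32 = -117.09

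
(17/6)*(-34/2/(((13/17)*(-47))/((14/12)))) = 34391/21996 = 1.56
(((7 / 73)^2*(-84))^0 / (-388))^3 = -1/58411072 = 0.00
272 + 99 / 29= 275.41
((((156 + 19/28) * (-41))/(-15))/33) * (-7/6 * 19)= -3417473/11880 = -287.67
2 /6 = 1/3 = 0.33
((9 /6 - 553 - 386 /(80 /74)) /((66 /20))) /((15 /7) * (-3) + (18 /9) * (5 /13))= 551187/11330 = 48.65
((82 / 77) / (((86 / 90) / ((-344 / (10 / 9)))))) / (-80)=3321/770 = 4.31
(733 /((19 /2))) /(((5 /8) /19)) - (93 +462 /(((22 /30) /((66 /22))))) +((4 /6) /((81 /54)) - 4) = 16157/45 = 359.04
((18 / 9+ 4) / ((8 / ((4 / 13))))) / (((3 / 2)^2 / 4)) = 16/39 = 0.41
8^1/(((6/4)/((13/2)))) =104/3 = 34.67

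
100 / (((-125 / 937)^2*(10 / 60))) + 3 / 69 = 484639513/14375 = 33714.05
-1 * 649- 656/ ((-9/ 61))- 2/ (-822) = 3797.22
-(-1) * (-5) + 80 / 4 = 15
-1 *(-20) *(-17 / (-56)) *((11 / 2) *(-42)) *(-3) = 8415/2 = 4207.50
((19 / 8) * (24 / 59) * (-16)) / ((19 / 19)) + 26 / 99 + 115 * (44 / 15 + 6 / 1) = 1012.14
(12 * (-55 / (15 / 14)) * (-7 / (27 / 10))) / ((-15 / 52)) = -448448/81 = -5536.40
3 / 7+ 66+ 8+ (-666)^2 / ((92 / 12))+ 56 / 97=904694939/15617 = 57930.14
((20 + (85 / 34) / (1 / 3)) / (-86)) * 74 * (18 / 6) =-6105/86 = -70.99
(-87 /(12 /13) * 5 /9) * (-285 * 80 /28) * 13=11639875/21 = 554279.76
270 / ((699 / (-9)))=-810/233 = -3.48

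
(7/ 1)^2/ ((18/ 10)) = 245/9 = 27.22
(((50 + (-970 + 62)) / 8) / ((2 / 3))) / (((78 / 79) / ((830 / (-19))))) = 1081905/152 = 7117.80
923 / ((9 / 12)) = 3692/3 = 1230.67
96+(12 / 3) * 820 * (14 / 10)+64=4752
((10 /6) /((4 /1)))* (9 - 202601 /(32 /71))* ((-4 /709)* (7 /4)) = 503453405/272256 = 1849.19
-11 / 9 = -1.22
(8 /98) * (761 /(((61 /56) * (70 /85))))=206992/2989 = 69.25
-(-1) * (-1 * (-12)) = 12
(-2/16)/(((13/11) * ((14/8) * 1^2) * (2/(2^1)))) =-11/182 = -0.06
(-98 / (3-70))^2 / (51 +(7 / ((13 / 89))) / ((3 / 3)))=62426/2886427 = 0.02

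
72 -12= 60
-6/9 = -2/3 = -0.67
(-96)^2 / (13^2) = 9216/169 = 54.53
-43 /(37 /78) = -90.65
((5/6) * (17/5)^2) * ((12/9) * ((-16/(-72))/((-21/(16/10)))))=-9248/42525 = -0.22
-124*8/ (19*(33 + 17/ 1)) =-496/475 = -1.04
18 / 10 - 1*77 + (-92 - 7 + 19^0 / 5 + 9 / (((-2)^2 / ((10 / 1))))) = -303/2 = -151.50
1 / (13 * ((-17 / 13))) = -0.06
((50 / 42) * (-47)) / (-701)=1175/14721 = 0.08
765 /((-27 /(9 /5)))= -51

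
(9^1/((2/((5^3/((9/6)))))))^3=52734375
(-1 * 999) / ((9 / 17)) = -1887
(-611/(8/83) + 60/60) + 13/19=-963291/152 = -6337.44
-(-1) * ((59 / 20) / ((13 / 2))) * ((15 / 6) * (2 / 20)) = 59/520 = 0.11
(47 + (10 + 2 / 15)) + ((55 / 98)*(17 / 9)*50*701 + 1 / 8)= 656445037/17640 = 37213.44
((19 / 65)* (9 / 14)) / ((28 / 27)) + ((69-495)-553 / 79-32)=-11843583/25480 = -464.82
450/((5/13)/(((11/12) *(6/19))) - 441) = -64350/62873 = -1.02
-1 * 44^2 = -1936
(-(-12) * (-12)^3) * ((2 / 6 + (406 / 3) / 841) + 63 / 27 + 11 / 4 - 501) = 10273079.17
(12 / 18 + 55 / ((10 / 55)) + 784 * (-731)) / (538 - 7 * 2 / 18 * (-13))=-10310415/9866 = -1045.05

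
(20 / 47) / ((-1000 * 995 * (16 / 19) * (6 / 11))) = -209/224472000 = 0.00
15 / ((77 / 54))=810/77 = 10.52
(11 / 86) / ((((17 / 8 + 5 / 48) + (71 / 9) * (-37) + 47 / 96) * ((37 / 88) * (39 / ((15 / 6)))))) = -10560/156590993 = 0.00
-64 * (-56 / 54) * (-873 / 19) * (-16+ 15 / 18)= 7908992/171 = 46251.42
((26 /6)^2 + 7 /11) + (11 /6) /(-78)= 99823/5148 = 19.39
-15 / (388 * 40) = -3/3104 = 0.00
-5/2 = -2.50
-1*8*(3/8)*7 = -21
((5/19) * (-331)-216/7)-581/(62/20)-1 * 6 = -311.38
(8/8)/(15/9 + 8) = 3/29 = 0.10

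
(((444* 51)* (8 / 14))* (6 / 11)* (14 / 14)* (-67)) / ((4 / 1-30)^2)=-9102888/13013 = -699.52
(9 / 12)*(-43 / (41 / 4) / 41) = -129/1681 = -0.08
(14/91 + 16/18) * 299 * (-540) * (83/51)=-273997.65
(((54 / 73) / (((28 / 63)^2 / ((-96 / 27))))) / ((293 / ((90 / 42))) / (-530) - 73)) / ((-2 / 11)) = -42500700/42515273 = -1.00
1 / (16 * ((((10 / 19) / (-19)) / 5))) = -361/32 = -11.28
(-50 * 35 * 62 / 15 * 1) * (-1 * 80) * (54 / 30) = 1041600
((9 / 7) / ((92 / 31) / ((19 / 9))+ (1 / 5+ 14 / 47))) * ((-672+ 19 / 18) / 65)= -25717507/3688902 = -6.97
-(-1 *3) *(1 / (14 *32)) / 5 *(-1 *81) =-0.11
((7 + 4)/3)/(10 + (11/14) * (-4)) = 77/144 = 0.53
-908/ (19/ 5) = -4540/19 = -238.95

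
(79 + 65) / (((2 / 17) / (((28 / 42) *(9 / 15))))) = 2448/5 = 489.60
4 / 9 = 0.44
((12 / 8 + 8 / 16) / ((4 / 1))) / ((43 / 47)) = 47/86 = 0.55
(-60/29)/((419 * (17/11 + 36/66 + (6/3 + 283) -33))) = -132/6792409 = 0.00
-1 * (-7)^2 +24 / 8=-46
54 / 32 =27/16 = 1.69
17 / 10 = 1.70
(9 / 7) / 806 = 9/5642 = 0.00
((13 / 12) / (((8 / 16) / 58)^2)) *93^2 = 126079356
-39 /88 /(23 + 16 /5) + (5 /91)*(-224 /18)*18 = -1847015/149864 = -12.32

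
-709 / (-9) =709/9 = 78.78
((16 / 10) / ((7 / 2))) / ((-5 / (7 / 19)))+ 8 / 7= 3688/3325 = 1.11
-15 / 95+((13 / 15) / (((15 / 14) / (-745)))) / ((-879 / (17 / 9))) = 7691129/6763905 = 1.14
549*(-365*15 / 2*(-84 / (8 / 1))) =63121275/4 = 15780318.75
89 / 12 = 7.42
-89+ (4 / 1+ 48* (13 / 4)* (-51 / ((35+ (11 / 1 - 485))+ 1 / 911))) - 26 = -9286023/99982 = -92.88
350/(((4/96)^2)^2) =116121600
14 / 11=1.27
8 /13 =0.62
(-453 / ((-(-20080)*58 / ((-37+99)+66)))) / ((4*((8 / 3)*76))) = -1359/22128160 = 0.00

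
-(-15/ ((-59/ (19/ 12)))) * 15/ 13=-0.46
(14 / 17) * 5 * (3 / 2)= 105/17 = 6.18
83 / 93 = 0.89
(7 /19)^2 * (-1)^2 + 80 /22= 3.77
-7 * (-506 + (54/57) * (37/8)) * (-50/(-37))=6671525/1406 = 4745.04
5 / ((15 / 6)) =2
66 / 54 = 11/9 = 1.22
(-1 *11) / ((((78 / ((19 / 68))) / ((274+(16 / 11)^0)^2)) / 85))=-79028125/312 = -253295.27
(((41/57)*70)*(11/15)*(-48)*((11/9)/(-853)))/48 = 69454/1312767 = 0.05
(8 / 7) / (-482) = -4/1687 = 0.00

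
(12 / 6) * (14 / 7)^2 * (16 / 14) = 64/7 = 9.14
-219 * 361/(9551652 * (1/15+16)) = -395295/767316044 = 0.00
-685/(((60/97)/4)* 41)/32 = -13289/3936 = -3.38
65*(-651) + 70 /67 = -42313.96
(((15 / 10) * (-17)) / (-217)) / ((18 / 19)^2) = 6137/46872 = 0.13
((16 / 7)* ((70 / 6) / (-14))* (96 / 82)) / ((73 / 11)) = -7040/20951 = -0.34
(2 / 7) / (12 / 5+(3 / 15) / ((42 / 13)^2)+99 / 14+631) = 2520/5649127 = 0.00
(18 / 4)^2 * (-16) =-324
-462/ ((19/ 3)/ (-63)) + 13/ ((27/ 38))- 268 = 2229488/513 = 4345.98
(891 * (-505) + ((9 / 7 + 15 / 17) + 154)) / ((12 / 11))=-588786671/1428 = -412315.60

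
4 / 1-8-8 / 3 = -20/3 = -6.67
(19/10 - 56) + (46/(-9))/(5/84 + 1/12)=-8089/90 = -89.88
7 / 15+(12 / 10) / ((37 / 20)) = 619/555 = 1.12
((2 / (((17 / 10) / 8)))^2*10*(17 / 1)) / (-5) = -51200/17 = -3011.76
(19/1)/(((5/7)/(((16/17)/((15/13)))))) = 27664/1275 = 21.70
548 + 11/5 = 2751/5 = 550.20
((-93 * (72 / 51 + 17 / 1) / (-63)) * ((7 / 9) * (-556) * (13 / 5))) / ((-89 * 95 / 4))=280533136/19404225 = 14.46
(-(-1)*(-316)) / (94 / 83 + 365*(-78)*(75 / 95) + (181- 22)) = 498332/35192621 = 0.01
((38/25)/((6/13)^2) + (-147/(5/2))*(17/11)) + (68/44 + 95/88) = -1606021/19800 = -81.11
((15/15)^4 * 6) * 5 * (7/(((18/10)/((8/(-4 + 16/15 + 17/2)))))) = 28000/167 = 167.66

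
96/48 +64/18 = 50/9 = 5.56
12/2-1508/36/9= 109/81 = 1.35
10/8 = 1.25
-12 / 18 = -2/3 = -0.67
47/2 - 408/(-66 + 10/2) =3683/122 = 30.19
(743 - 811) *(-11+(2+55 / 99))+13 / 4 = 20789/36 = 577.47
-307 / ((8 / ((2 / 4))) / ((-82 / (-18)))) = -12587/144 = -87.41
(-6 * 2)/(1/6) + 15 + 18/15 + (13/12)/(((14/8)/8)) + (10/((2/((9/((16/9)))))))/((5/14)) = 16823/840 = 20.03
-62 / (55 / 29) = -1798/55 = -32.69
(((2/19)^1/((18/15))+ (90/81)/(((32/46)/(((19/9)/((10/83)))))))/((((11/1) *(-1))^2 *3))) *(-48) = -3.71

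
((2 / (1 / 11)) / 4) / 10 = 11/20 = 0.55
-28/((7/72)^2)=-20736/7 = -2962.29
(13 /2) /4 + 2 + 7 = 10.62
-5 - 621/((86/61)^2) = -2347721/7396 = -317.43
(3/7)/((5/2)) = 6/35 = 0.17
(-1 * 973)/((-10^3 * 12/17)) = 16541/12000 = 1.38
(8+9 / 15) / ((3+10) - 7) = 1.43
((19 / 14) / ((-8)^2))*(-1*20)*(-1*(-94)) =-4465/112 = -39.87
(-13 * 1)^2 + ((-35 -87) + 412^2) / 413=579.71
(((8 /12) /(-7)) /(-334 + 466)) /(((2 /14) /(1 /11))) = -1/2178 = 0.00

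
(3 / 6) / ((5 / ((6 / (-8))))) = -3/40 = -0.08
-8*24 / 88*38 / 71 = -912/781 = -1.17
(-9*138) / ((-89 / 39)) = 48438/89 = 544.25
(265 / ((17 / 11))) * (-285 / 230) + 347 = 105199/782 = 134.53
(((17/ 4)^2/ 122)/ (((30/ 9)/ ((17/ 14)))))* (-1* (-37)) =545343/273280 = 2.00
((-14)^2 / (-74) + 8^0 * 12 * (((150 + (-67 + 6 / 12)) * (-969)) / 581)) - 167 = -39571643/21497 = -1840.80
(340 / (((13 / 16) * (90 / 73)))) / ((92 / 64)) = 635392/2691 = 236.12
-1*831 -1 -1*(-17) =-815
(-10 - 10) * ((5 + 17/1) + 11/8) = -935/2 = -467.50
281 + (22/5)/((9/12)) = 4303/15 = 286.87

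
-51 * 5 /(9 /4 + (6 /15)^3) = -127500/1157 = -110.20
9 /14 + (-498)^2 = 3472065/14 = 248004.64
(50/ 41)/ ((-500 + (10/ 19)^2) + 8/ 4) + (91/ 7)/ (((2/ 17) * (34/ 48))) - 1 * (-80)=869273139/3683399 = 236.00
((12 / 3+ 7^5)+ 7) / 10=8409/5 = 1681.80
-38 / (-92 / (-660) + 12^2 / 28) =-43890/6101 = -7.19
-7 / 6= -1.17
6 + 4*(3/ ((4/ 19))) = 63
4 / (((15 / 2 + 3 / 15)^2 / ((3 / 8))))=150/5929 = 0.03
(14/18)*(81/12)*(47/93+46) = 30275/124 = 244.15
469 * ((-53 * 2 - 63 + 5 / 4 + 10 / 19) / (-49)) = 1600.57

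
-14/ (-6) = 7/3 = 2.33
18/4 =9/2 = 4.50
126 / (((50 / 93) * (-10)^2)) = 5859/2500 = 2.34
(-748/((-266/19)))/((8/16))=748/7 = 106.86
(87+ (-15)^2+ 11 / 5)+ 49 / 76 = 119641/380 = 314.84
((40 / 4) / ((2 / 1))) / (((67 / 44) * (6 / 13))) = 1430/201 = 7.11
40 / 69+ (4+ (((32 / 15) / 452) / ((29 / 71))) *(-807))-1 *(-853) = 959006957/1130565 = 848.25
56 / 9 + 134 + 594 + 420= 10388/9 = 1154.22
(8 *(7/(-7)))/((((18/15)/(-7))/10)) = 1400/3 = 466.67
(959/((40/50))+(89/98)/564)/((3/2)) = 66257399/82908 = 799.17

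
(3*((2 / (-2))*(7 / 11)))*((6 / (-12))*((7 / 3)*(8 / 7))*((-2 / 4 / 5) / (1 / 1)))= -14/55 = -0.25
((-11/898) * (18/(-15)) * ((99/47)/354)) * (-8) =-4356/6225385 = 0.00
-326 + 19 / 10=-3241/10 = -324.10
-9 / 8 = -1.12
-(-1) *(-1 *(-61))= 61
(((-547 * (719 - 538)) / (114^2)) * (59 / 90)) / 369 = -5841413/431597160 = -0.01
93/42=31/14 = 2.21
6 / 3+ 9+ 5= 16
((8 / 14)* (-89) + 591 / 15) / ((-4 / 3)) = 1203/140 = 8.59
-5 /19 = -0.26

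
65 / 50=13/10 = 1.30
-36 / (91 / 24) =-864/91 = -9.49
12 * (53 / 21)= 212/7 = 30.29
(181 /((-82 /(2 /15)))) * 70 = -2534/123 = -20.60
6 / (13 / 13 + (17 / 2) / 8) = 32/11 = 2.91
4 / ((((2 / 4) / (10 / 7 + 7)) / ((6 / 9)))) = 944/21 = 44.95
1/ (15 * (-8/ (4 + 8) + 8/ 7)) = 0.14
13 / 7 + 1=20/7 = 2.86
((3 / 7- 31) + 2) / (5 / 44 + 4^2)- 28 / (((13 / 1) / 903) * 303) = -53382564/6516419 = -8.19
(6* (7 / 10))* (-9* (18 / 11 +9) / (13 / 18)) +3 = -553.69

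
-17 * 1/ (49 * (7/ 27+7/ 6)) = -918/3773 = -0.24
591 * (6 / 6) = 591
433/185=2.34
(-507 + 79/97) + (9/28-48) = -1504295/2716 = -553.86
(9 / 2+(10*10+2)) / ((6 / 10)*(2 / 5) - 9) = -12.16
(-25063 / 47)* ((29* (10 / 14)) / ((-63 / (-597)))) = -723192865/6909 = -104674.03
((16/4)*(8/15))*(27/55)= 288/275 = 1.05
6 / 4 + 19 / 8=31/8 = 3.88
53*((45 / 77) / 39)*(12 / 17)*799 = 448380/1001 = 447.93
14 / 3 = 4.67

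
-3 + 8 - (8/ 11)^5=772487/161051 = 4.80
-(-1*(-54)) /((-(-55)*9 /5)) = -6/11 = -0.55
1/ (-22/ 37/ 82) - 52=-2089/11 = -189.91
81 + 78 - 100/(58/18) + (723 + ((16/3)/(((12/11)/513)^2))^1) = 34226901/29 = 1180237.97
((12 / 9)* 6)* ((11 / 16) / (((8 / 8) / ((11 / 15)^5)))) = 1771561/1518750 = 1.17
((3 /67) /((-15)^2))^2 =1/25250625 = 0.00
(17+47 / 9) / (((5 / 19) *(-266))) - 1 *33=-2099/63 = -33.32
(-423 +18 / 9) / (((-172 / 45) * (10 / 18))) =34101/172 = 198.26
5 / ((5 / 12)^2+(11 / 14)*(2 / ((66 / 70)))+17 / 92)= 16560/6707 = 2.47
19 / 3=6.33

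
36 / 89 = 0.40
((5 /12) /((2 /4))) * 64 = 160/3 = 53.33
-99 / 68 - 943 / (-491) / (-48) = -599339/400656 = -1.50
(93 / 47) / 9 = 0.22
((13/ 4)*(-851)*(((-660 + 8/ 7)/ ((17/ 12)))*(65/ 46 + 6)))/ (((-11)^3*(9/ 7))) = -34384766/6171 = -5571.99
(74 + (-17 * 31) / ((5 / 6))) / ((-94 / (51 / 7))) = 71196/1645 = 43.28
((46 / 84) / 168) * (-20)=-115/1764 = -0.07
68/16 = 17/4 = 4.25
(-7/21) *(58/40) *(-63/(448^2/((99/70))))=8613/40140800 = 0.00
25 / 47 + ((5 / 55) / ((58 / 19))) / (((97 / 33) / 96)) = 198917/132211 = 1.50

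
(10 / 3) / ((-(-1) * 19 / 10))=100/57 = 1.75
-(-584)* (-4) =-2336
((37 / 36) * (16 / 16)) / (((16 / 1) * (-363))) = -37/209088 = 0.00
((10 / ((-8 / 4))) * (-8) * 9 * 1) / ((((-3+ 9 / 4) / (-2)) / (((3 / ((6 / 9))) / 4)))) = 1080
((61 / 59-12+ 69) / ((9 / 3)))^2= 11723776/31329 = 374.21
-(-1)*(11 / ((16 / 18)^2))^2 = 793881/4096 = 193.82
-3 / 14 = -0.21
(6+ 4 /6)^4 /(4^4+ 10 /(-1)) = 8.03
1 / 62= 0.02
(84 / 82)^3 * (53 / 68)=981666/1171657 = 0.84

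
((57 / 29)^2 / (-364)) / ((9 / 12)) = -1083/76531 = -0.01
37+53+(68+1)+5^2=184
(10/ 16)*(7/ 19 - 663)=-31475/76 = -414.14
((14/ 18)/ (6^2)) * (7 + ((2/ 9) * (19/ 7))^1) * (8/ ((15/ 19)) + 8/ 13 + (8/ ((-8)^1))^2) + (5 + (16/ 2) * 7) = 35783209/568620 = 62.93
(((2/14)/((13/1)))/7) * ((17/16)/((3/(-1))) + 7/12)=11/30576 = 0.00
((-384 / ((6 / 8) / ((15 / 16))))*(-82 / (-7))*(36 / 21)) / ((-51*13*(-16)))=-9840/10829 = -0.91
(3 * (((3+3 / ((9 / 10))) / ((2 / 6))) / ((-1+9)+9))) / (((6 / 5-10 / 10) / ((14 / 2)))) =117.35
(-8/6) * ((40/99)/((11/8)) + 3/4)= -4547/3267 = -1.39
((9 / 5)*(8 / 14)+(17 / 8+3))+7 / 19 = 34697/5320 = 6.52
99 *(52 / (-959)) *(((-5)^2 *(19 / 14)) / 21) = -407550/46991 = -8.67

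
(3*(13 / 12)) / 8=13/32 = 0.41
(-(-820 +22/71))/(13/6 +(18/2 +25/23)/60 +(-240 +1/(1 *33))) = -441722820/128059079 = -3.45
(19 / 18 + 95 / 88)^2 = 2859481/627264 = 4.56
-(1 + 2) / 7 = -3/7 = -0.43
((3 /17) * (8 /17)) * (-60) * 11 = -15840/289 = -54.81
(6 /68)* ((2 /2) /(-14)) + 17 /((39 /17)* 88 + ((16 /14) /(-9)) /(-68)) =4008939/51459884 = 0.08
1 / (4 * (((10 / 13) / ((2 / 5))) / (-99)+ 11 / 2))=1287/28214 = 0.05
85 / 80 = 1.06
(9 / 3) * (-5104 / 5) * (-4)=61248/5 = 12249.60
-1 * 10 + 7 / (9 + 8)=-163/17 = -9.59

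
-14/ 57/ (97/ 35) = -490/5529 = -0.09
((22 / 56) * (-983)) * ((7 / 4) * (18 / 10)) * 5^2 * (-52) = 6325605/4 = 1581401.25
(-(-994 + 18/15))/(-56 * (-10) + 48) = 1241/760 = 1.63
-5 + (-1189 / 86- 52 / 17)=-31995/1462 = -21.88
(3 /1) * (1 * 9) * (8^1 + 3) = 297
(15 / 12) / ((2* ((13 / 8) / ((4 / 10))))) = 2/13 = 0.15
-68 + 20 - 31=-79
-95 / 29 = -3.28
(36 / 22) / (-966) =-3/1771 = 0.00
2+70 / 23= 5.04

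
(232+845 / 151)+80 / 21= 765497/3171 = 241.41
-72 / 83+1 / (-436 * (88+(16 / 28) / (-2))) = -19275269/22219432 = -0.87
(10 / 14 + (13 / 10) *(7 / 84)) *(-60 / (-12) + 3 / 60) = 4.15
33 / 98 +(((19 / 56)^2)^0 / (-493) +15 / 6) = 68478/24157 = 2.83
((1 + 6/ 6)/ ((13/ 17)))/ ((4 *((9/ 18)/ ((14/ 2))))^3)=5831/52 = 112.13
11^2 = 121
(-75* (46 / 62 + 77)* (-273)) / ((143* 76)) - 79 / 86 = 40548392/278597 = 145.54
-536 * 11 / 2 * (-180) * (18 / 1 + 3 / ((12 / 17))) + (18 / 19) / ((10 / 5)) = 224328069/19 = 11806740.47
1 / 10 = 0.10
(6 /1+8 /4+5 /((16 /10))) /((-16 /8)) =-89/16 = -5.56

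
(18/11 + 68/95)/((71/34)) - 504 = -37310708/74195 = -502.87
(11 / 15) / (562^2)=11/4737660 = 0.00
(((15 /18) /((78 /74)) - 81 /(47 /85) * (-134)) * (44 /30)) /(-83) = -474968461/1369251 = -346.88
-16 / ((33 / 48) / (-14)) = 3584/11 = 325.82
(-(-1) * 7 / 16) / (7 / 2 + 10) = 7/216 = 0.03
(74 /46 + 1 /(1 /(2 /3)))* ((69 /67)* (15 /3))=785/67 = 11.72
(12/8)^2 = 9/4 = 2.25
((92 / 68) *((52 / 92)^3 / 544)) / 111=2197/543033312 = 0.00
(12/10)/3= 2/5 = 0.40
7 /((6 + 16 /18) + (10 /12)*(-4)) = 63/32 = 1.97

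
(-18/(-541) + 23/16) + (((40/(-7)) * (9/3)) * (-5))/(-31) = -2430973/1878352 = -1.29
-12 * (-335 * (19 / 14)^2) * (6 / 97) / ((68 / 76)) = 41359770/80801 = 511.87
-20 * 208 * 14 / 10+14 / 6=-17465/3 = -5821.67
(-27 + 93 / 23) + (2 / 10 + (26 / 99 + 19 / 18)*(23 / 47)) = -2629273/118910 = -22.11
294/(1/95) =27930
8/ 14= 4/7 = 0.57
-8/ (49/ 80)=-13.06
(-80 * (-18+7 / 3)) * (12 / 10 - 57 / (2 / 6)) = -212816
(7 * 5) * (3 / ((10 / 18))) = 189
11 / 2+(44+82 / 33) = 3431/66 = 51.98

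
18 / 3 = 6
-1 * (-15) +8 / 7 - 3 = 92/7 = 13.14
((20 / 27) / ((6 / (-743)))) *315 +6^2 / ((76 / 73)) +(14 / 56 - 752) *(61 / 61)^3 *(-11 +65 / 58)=-850293703/39672 = -21433.09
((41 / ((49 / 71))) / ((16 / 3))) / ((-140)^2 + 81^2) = 8733/20510224 = 0.00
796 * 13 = 10348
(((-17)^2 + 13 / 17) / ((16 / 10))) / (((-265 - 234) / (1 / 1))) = -12315/33932 = -0.36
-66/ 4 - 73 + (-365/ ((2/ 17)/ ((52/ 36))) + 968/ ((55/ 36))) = -177178/45 = -3937.29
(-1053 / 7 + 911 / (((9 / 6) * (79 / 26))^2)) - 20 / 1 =-49766209/393183 = -126.57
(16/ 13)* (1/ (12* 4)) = 1/39 = 0.03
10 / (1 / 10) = 100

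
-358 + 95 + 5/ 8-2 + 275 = 85/8 = 10.62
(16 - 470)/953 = -454/953 = -0.48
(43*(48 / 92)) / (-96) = -43/184 = -0.23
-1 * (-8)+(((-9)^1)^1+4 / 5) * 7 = -247/5 = -49.40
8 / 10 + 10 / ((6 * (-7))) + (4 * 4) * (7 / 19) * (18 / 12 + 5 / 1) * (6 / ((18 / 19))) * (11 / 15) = 56233/315 = 178.52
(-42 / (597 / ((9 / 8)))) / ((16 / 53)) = -3339/12736 = -0.26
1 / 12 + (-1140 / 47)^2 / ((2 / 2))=15597409/26508 = 588.40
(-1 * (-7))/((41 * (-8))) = -7/328 = -0.02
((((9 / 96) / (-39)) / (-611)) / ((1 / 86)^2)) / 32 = 1849/2033408 = 0.00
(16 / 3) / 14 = 8/21 = 0.38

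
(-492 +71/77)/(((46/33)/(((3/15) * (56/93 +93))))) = -6595.11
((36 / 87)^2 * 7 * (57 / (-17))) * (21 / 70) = -86184/71485 = -1.21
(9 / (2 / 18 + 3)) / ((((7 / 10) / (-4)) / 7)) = -810/7 = -115.71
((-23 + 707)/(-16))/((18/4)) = -19/2 = -9.50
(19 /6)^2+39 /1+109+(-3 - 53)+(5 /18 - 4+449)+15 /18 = 19733/36 = 548.14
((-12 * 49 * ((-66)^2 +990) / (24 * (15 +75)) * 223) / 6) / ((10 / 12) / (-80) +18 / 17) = -441363384/8555 = -51591.28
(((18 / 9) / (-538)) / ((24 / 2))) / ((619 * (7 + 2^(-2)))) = -1/14486457 = 0.00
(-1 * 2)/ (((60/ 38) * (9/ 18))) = -38/15 = -2.53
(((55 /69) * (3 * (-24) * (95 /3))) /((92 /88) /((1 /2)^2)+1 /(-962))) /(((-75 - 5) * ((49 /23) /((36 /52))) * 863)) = 1275945/623606389 = 0.00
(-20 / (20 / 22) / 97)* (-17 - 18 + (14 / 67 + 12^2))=-24.77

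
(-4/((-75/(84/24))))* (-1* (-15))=14/5 = 2.80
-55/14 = -3.93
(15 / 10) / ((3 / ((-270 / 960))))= -0.14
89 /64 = 1.39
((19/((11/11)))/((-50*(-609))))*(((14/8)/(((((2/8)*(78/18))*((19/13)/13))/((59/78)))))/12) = 59/104400 = 0.00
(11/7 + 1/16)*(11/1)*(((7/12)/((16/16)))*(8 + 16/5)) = 117.42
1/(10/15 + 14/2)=3/23 = 0.13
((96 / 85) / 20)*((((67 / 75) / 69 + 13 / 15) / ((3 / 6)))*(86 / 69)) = 6263552/50585625 = 0.12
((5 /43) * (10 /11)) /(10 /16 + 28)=400/108317 = 0.00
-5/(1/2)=-10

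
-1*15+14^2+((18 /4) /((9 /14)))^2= 230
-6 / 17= -0.35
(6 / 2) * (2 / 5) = 6/5 = 1.20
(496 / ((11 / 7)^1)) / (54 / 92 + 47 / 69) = 68448/275 = 248.90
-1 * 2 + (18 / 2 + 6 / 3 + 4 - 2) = 11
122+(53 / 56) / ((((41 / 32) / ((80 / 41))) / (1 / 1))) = 1452534/11767 = 123.44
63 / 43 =1.47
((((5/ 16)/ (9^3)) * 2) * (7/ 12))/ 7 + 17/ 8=2.13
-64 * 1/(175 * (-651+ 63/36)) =256/454475 = 0.00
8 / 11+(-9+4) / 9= 17/99 = 0.17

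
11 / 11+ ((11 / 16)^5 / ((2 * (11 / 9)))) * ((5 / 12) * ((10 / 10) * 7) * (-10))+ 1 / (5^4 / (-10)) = -444916233/524288000 = -0.85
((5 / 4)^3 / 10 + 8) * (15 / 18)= 5245/768 = 6.83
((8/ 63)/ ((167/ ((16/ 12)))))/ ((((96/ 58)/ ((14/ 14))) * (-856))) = -29/40526892 = 0.00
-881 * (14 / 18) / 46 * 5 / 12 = -30835/4968 = -6.21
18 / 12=3/2 = 1.50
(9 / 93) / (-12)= -0.01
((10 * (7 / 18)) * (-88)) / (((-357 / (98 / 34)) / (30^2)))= 2156000/867 = 2486.74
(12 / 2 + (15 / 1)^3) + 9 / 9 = 3382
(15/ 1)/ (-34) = -15/34 = -0.44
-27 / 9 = -3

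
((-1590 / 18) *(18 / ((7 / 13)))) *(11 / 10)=-22737/7 = -3248.14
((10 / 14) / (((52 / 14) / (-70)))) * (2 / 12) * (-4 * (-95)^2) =3158750/39 = 80993.59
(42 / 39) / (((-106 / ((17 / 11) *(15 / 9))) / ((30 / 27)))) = -0.03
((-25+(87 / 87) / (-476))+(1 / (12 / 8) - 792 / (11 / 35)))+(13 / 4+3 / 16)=-2540.90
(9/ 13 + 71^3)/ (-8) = -1163213/26 = -44738.96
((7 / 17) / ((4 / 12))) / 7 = 3/17 = 0.18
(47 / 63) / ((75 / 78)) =1222/1575 = 0.78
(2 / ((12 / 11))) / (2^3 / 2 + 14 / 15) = 55/148 = 0.37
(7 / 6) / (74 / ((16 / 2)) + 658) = 14/8007 = 0.00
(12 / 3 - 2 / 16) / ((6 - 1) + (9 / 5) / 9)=155/208 = 0.75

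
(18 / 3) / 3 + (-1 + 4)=5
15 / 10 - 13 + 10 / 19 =-417/38 = -10.97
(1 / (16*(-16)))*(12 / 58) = -3/3712 = 0.00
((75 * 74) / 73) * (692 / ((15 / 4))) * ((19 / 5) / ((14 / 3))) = 5837712/511 = 11424.09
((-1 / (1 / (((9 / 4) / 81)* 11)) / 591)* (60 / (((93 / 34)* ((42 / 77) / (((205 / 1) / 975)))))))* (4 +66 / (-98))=-0.01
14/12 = 7/6 = 1.17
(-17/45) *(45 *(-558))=9486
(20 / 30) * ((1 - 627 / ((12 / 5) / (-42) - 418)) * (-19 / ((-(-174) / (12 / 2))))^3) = -250881643/535289772 = -0.47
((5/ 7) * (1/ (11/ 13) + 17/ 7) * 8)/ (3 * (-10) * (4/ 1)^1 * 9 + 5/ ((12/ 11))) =-26688/1391159 = -0.02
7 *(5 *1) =35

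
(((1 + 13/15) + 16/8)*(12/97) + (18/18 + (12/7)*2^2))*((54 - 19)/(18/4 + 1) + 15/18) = 896135/14938 = 59.99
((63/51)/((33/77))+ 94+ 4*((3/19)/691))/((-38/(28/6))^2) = 353186561/241718019 = 1.46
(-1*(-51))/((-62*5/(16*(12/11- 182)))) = 162384/341 = 476.20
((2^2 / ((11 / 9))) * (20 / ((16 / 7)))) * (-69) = -21735/11 = -1975.91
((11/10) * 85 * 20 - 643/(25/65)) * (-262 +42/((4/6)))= -197209/5 = -39441.80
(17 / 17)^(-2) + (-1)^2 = 2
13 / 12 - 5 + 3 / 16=-3.73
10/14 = 5/7 = 0.71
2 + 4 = 6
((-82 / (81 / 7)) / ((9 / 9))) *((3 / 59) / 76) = -287/60534 = 0.00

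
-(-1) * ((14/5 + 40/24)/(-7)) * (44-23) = -67/5 = -13.40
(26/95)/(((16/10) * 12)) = 13/912 = 0.01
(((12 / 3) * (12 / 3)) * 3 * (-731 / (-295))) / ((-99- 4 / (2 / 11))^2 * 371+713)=8772/400648645 = 0.00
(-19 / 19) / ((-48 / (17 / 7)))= 17/336 = 0.05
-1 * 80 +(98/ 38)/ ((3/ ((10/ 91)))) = -79.91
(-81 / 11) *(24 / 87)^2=-5184/9251 = -0.56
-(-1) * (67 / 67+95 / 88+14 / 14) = 271/88 = 3.08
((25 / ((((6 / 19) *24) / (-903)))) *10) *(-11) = 7863625/24 = 327651.04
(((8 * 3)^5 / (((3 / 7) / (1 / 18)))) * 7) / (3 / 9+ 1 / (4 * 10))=867041280/43 = 20163750.70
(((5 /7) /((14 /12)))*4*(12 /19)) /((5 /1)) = 288/931 = 0.31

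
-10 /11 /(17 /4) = -40/187 = -0.21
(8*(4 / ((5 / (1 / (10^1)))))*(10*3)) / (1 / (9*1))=864/5 = 172.80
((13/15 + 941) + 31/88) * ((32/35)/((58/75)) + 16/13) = 990008284/435435 = 2273.61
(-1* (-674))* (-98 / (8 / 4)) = -33026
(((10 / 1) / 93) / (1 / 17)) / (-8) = -85/372 = -0.23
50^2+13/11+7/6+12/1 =2514.35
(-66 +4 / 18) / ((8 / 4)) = -296/9 = -32.89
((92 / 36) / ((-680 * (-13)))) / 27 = 23/2148120 = 0.00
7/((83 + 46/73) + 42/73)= 511/6147 = 0.08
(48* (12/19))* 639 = 368064/19 = 19371.79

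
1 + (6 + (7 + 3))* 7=113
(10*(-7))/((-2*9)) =35/9 = 3.89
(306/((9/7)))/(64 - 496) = -119/216 = -0.55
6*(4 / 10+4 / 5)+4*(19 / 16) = 239/20 = 11.95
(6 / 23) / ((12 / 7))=7/46 = 0.15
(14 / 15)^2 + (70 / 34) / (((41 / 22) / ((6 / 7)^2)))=1847284/1097775 = 1.68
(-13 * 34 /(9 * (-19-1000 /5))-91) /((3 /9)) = -178919/657 = -272.33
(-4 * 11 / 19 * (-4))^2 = 30976/361 = 85.81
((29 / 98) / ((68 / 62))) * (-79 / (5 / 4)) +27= 41434/4165 = 9.95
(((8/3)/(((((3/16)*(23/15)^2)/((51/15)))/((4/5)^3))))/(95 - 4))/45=139264/54156375 = 0.00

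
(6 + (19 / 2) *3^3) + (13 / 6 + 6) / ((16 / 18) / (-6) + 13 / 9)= 1344/5 = 268.80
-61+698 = 637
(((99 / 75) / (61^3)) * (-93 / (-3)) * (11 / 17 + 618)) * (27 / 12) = 96830019/385867700 = 0.25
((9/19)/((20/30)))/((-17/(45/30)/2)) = -81/646 = -0.13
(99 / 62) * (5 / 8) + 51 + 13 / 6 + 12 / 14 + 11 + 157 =2322995/10416 = 223.02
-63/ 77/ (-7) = 9/77 = 0.12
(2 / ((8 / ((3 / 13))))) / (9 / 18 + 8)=3/442 = 0.01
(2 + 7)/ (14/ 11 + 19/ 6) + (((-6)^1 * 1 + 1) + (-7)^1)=-2922/293 = -9.97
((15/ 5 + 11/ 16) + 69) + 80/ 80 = 1179/16 = 73.69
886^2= 784996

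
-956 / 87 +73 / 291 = -30205/2813 = -10.74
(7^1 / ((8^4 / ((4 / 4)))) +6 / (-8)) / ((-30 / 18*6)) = 613/8192 = 0.07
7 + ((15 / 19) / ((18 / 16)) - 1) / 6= 2377/342 = 6.95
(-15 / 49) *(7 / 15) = -1/7 = -0.14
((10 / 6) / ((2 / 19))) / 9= 95/54 = 1.76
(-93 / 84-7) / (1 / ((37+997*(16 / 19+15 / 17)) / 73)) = -4599020/23579 = -195.05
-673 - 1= -674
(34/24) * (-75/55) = -85/44 = -1.93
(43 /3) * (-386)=-16598/3 = -5532.67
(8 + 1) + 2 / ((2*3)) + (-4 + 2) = 22/3 = 7.33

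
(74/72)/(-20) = -37/720 = -0.05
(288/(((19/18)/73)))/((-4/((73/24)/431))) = -287766/8189 = -35.14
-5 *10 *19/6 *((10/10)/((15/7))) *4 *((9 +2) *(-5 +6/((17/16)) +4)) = -2311540/153 = -15108.10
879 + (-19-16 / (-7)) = 6036/7 = 862.29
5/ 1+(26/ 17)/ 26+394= 6784/17 = 399.06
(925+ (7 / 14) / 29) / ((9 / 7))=375557/522 = 719.46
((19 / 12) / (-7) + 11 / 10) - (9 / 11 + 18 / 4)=-20533/4620 = -4.44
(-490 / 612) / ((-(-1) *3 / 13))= -3185/918 = -3.47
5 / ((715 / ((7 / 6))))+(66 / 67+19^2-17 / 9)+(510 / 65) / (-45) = 310364027/862290 = 359.93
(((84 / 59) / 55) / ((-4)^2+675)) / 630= 2/33634425 = 0.00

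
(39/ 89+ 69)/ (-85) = -1236/1513 = -0.82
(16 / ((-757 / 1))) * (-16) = 256/757 = 0.34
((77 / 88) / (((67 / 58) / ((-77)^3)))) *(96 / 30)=-370704796/335 = -1106581.48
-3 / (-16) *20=3.75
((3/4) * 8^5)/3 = 8192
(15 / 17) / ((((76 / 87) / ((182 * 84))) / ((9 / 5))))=8977878/323 = 27795.29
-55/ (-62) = 55/62 = 0.89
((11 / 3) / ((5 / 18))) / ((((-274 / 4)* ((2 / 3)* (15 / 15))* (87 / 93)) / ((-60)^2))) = -4419360/3973 = -1112.35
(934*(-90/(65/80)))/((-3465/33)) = 89664/91 = 985.32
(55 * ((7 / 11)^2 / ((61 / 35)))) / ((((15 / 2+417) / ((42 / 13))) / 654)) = 157025400/2468609 = 63.61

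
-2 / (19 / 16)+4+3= 101/19 = 5.32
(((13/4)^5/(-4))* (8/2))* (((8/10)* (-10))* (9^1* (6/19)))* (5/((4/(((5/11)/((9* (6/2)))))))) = 9282325/53504 = 173.49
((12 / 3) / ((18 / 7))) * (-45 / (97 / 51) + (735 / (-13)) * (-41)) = 13501880/3783 = 3569.09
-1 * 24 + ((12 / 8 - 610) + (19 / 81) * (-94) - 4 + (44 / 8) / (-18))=-213469/324 = -658.85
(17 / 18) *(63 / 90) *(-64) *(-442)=841568/45 = 18701.51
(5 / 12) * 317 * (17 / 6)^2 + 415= 637345/432 = 1475.34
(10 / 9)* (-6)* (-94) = 1880/3 = 626.67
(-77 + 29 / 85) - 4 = -6856/85 = -80.66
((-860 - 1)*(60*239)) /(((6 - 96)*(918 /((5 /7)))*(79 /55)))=2694725/36261 = 74.31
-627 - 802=-1429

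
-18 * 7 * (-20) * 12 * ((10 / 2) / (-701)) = -151200/701 = -215.69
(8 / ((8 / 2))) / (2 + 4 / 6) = 3/4 = 0.75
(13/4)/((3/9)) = 39/4 = 9.75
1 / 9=0.11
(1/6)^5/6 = 1/46656 = 0.00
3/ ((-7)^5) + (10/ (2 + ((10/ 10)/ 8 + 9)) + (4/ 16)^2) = 23004511/23933168 = 0.96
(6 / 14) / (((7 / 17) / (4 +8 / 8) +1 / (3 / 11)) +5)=765/15617 = 0.05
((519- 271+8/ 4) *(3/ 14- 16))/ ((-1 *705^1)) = 5525/987 = 5.60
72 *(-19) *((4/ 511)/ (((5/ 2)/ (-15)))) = 64.25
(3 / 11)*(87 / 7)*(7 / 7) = 261/77 = 3.39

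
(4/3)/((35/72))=96/35 = 2.74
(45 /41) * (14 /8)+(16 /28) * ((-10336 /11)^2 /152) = 461335093/138908 = 3321.16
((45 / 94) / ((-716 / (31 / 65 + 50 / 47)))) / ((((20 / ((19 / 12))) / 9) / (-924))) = 557793621/822454880 = 0.68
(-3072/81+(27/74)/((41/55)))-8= -3722065/81918 = -45.44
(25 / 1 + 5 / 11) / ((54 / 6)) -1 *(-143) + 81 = 22456/99 = 226.83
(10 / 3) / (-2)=-5/3 = -1.67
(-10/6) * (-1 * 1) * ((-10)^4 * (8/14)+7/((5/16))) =66928/7 = 9561.14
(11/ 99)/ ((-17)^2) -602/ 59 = -1565743/153459 = -10.20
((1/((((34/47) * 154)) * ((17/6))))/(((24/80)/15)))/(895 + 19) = 3525/20339242 = 0.00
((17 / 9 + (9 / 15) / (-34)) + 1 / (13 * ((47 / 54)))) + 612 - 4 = 570208553/934830 = 609.96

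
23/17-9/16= 215/272 = 0.79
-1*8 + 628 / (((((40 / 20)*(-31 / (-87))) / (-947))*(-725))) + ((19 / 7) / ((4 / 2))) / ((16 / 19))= 1144.67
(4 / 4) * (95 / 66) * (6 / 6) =95/66 = 1.44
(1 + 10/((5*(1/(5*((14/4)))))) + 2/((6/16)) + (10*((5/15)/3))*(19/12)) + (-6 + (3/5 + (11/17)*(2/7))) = 1217003/32130 = 37.88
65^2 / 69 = 4225/69 = 61.23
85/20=17/4 = 4.25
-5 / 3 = -1.67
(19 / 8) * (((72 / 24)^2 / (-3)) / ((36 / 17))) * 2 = -323/48 = -6.73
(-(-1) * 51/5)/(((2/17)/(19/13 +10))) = 129183/130 = 993.72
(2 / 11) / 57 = 2/627 = 0.00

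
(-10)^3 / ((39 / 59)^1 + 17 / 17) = -29500/49 = -602.04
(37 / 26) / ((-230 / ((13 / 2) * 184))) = -37/5 = -7.40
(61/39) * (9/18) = 61/78 = 0.78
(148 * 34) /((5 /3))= 15096/5 = 3019.20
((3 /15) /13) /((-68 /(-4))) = 1/1105 = 0.00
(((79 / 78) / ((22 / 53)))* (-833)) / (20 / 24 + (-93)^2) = -3487771/14843114 = -0.23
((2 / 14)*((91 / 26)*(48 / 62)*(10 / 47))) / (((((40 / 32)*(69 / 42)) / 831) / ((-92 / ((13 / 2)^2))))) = -17869824/246233 = -72.57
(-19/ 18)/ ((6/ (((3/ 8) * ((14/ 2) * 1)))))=-133/288 = -0.46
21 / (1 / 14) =294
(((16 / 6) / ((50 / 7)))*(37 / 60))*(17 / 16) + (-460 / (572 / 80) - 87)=-388908371/2574000 = -151.09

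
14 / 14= 1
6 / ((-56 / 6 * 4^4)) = -9/3584 = 0.00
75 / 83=0.90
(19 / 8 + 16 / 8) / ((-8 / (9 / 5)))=-63/64 = -0.98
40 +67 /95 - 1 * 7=3202/95 = 33.71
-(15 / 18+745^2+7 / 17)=-555026.25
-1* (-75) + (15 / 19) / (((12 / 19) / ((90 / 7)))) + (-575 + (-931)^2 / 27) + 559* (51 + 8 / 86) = 60179.33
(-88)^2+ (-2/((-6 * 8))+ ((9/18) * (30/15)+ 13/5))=929717/120 = 7747.64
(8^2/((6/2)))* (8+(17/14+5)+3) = 7712/21 = 367.24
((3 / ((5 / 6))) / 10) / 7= 9/175 = 0.05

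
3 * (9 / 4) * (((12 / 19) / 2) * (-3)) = -243/38 = -6.39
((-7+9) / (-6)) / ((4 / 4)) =-1/3 = -0.33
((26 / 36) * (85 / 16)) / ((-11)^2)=1105/34848 = 0.03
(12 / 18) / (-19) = -2/57 = -0.04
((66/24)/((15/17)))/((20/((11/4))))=2057/4800 = 0.43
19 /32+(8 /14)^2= 1443/1568 = 0.92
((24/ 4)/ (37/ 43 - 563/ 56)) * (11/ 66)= -0.11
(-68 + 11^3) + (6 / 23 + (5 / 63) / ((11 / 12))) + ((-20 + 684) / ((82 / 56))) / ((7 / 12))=444534701/217833 = 2040.71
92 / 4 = 23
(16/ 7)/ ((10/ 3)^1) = 24/35 = 0.69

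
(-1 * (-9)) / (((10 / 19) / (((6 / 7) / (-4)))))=-513/140 = -3.66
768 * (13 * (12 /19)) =6305.68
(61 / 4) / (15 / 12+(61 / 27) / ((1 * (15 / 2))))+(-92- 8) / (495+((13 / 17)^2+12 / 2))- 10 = -67116425/182139727 = -0.37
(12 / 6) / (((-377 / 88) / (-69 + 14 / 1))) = 9680/377 = 25.68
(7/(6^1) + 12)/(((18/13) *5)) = 1027/540 = 1.90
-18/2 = -9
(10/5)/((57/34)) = 68/57 = 1.19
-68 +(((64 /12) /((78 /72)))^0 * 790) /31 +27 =-481/31 = -15.52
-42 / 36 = -7/6 = -1.17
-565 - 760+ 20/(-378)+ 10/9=-250225/189 = -1323.94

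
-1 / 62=-0.02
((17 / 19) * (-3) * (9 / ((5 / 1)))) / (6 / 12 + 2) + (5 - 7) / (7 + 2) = -9212/4275 = -2.15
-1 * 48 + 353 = 305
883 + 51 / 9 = 2666/3 = 888.67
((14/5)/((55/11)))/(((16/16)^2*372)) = 7/4650 = 0.00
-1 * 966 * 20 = -19320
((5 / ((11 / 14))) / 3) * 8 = 560/33 = 16.97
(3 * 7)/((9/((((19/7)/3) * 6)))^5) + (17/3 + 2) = 9.34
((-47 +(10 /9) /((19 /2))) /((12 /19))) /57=-8017/6156 = -1.30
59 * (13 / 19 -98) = -109091/19 = -5741.63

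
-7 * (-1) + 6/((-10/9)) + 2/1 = 18/5 = 3.60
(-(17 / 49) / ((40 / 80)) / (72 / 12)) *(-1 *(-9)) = -51/49 = -1.04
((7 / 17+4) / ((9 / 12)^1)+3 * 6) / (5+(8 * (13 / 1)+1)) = 203/935 = 0.22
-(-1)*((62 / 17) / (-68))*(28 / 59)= -434/17051 = -0.03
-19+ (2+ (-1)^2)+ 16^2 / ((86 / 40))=4432/43 = 103.07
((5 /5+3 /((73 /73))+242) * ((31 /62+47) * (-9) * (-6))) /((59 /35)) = 22084650/59 = 374316.10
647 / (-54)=-647/54 = -11.98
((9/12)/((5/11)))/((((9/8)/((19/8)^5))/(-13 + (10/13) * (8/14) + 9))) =-735401403/1863680 = -394.60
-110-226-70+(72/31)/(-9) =-12594/31 = -406.26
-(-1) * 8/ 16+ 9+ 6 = 31/2 = 15.50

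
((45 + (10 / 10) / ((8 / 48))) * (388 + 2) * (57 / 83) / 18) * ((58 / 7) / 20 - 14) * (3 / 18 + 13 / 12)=-59898735/4648 = -12886.99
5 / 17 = 0.29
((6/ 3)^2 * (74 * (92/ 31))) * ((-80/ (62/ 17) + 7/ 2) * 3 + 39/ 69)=-48087.53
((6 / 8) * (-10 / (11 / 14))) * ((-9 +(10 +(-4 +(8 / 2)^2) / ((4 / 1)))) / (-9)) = 4.24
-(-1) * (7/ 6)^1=7/6 = 1.17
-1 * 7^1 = -7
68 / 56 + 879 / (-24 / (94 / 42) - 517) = -156731/347242 = -0.45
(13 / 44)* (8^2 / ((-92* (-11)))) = 52/2783 = 0.02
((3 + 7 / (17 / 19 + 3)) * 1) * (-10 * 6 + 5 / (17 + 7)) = -509425/1776 = -286.84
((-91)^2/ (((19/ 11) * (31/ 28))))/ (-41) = -2550548/24149 = -105.62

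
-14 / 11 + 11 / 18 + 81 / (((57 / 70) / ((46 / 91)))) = 2426803/48906 = 49.62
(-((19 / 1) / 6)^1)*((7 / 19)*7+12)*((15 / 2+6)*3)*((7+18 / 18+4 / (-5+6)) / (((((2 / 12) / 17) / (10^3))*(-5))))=457714800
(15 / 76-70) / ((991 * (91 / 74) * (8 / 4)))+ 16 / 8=13511227/6853756 = 1.97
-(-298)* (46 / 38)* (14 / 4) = 23989/19 = 1262.58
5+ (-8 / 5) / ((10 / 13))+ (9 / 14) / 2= 2269/700 = 3.24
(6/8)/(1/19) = 57/4 = 14.25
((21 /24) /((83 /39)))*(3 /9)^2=91/1992 = 0.05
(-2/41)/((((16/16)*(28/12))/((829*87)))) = -432738/287 = -1507.80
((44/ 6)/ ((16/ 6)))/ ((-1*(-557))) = 11/2228 = 0.00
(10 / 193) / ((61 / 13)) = 130/11773 = 0.01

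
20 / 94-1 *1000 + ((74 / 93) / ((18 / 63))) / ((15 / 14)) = -997.19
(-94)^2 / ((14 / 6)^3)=238572/343 = 695.55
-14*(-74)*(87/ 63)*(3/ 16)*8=2146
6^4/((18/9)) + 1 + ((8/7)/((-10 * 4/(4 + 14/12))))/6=817709/1260 = 648.98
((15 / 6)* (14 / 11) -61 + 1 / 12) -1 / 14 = -53413/924 = -57.81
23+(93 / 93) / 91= 2094/91 = 23.01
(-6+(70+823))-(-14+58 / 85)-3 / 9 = 899.98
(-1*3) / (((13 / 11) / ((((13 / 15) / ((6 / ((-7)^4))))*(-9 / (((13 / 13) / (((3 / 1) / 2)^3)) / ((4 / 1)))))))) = 2139291/20 = 106964.55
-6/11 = -0.55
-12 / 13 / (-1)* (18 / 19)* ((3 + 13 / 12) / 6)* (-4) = -588/247 = -2.38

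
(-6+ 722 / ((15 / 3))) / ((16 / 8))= 69.20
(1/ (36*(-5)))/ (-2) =1/360 = 0.00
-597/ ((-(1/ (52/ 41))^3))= 83942976/68921 = 1217.96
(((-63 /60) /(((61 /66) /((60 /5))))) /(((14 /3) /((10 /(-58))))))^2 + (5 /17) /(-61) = 13239472/53199137 = 0.25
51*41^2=85731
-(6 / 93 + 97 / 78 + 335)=-813193/2418 = -336.31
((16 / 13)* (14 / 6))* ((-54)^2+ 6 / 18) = 75376/9 = 8375.11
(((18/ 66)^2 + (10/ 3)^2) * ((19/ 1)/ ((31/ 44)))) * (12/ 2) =1809.88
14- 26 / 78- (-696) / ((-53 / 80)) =-164867/159 = -1036.90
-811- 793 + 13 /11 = -17631/11 = -1602.82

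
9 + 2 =11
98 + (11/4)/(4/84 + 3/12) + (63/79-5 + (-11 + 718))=1599824/1975 = 810.04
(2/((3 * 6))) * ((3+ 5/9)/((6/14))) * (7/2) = 784/243 = 3.23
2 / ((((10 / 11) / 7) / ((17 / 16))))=1309/80 = 16.36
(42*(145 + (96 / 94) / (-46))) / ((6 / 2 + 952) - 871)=156721/2162 = 72.49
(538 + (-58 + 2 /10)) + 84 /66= 481.47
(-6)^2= 36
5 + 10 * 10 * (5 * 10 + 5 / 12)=15140/3 = 5046.67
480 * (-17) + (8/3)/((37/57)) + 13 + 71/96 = -28920925/3552 = -8142.15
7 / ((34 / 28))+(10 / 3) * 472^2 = 37873574/51 = 742619.10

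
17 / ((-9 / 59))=-1003/9 = -111.44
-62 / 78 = -31/39 = -0.79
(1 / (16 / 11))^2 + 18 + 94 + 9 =31097/256 = 121.47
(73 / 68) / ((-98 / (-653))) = 47669/6664 = 7.15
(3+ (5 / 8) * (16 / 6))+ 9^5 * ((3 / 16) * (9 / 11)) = 4785433/528 = 9063.32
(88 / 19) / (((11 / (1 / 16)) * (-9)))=-1/342 = 0.00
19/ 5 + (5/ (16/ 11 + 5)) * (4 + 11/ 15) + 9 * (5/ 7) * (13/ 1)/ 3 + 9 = 4654/105 = 44.32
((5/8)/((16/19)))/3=95/384 = 0.25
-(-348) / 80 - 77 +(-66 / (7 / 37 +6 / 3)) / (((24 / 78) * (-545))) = -4265597/58860 = -72.47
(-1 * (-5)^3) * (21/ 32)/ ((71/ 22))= 28875/1136 = 25.42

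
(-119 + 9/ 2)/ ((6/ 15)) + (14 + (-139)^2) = 76195/4 = 19048.75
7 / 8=0.88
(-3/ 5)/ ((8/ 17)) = -51/40 = -1.28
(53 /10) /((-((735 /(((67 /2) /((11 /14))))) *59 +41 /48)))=-85224/16368535 = -0.01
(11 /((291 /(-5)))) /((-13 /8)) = 440/3783 = 0.12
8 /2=4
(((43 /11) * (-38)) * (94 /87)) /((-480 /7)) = 268793/114840 = 2.34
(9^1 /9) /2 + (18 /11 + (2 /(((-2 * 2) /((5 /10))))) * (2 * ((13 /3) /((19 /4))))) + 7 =10885/1254 = 8.68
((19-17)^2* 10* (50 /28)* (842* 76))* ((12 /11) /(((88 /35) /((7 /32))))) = 104986875/242 = 433830.06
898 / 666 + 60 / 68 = 12628/5661 = 2.23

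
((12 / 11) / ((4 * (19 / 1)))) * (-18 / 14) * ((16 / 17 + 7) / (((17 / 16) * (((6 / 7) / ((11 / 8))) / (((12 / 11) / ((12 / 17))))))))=-1215/3553 = -0.34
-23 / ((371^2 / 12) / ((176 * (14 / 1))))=-97152/19663 = -4.94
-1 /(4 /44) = -11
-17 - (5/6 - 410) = 392.17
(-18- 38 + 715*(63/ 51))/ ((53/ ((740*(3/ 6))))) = 5203310/901 = 5775.04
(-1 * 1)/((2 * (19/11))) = -11/38 = -0.29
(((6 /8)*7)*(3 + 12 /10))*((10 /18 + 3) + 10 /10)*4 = 2009/5 = 401.80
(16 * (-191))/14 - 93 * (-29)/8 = 6655/56 = 118.84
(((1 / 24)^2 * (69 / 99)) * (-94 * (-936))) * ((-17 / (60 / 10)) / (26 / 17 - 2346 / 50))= 6.65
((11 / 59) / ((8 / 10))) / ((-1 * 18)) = -55/4248 = -0.01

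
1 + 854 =855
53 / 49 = 1.08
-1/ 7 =-0.14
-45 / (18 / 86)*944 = -202960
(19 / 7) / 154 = 19/1078 = 0.02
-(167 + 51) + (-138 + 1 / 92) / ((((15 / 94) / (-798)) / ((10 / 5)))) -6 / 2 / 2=63475059/46 = 1379892.59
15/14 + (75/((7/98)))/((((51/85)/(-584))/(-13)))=186004015/14 = 13286001.07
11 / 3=3.67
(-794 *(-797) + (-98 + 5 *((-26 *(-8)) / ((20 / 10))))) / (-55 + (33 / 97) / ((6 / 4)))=-11561.13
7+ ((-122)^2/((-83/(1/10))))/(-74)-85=-1193969/15355 = -77.76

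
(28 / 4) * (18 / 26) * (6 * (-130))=-3780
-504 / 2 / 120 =-21/10 = -2.10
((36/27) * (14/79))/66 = 28/7821 = 0.00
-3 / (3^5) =-0.01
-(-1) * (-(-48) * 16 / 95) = 8.08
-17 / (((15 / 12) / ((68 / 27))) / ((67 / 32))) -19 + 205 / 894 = -90.49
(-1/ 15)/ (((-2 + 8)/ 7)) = -7/90 = -0.08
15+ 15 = 30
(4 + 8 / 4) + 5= 11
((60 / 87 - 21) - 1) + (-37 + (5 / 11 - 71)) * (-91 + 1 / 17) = 52923056/5423 = 9759.00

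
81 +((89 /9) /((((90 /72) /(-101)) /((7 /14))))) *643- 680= -11586809/45 = -257484.64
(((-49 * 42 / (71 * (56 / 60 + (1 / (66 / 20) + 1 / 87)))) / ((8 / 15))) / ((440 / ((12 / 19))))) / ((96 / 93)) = -17840655/294578432 = -0.06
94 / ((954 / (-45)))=-235/53 = -4.43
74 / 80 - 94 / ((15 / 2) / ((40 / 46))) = -27527/2760 = -9.97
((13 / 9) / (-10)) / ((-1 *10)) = 13/900 = 0.01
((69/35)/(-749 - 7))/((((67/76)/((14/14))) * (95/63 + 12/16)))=-1748/1334305 = 0.00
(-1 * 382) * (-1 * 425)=162350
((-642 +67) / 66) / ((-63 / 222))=21275/693 = 30.70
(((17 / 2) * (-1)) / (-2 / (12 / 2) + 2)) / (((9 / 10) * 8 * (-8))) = 17/192 = 0.09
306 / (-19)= -306/19 = -16.11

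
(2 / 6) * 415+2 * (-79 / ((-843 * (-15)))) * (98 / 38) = 33227533/240255 = 138.30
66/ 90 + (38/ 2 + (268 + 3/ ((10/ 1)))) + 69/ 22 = 48043/165 = 291.17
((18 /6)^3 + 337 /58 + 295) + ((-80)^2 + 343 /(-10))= 970559/145 = 6693.51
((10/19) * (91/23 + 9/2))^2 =19.81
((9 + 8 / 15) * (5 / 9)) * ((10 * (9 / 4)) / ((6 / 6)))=715/6 = 119.17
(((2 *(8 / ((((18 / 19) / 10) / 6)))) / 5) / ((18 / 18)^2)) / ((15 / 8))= 4864/45 = 108.09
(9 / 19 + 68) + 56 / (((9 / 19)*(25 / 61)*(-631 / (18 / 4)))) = 19906687/299725 = 66.42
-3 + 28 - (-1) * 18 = 43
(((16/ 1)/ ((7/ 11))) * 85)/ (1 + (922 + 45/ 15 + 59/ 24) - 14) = 21120/9037 = 2.34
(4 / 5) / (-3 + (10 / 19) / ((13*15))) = -2964/11105 = -0.27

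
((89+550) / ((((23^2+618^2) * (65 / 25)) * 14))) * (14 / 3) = 1065/4971889 = 0.00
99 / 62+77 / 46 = 2332/713 = 3.27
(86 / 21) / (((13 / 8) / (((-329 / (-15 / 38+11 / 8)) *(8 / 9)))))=-39320576/52299 = -751.84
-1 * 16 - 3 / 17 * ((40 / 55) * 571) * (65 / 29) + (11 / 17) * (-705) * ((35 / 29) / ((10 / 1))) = -2552191/10846 = -235.31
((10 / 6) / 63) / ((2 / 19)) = 95/378 = 0.25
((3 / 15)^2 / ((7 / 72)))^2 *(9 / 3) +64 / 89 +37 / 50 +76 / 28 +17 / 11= 373373991/59963750 = 6.23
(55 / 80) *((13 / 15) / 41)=143/9840 = 0.01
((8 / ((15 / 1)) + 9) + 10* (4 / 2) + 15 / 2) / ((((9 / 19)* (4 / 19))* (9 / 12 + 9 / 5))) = 401071/2754 = 145.63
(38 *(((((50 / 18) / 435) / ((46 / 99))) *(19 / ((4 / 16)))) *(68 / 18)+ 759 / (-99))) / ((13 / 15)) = -12731710/78039 = -163.15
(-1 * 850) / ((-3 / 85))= 72250/3 = 24083.33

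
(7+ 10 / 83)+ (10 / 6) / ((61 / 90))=9.58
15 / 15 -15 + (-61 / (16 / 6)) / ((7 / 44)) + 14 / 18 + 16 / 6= -19447/126 = -154.34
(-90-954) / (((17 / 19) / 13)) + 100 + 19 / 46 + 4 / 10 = -58915461/3910 = -15067.89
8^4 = 4096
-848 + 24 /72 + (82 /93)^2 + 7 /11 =-80511652/95139 = -846.25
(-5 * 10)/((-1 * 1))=50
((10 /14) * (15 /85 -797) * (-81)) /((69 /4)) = 7314840/2737 = 2672.58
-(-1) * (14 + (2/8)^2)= 225/16 = 14.06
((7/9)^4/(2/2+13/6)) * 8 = 0.92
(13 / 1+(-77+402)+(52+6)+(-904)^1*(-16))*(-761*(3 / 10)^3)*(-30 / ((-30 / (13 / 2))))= -198463473/100 = -1984634.73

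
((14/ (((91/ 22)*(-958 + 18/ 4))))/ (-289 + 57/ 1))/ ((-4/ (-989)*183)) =10879/526263348 = 0.00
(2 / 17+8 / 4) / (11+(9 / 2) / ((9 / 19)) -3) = 72/595 = 0.12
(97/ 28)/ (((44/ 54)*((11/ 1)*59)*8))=2619/3198272 = 0.00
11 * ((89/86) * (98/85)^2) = 4701158/310675 = 15.13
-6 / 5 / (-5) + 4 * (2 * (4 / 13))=2.70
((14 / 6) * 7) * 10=163.33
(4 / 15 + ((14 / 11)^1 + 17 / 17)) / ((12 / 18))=419/110 = 3.81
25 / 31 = 0.81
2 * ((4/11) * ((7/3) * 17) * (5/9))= 16.03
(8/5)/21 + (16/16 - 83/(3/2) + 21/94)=-177771/3290 = -54.03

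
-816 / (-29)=816/29 = 28.14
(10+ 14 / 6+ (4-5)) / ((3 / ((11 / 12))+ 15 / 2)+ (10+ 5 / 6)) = 374/713 = 0.52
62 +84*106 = 8966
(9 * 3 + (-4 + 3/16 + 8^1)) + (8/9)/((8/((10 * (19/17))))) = 79387/2448 = 32.43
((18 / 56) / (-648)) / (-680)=1/1370880 = 0.00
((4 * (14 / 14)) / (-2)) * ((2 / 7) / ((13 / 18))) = -72/91 = -0.79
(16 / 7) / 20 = 4/35 = 0.11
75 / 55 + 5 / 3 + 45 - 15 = 1090/33 = 33.03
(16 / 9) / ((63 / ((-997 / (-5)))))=15952/2835 = 5.63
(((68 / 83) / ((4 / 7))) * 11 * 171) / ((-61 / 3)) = -671517/5063 = -132.63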